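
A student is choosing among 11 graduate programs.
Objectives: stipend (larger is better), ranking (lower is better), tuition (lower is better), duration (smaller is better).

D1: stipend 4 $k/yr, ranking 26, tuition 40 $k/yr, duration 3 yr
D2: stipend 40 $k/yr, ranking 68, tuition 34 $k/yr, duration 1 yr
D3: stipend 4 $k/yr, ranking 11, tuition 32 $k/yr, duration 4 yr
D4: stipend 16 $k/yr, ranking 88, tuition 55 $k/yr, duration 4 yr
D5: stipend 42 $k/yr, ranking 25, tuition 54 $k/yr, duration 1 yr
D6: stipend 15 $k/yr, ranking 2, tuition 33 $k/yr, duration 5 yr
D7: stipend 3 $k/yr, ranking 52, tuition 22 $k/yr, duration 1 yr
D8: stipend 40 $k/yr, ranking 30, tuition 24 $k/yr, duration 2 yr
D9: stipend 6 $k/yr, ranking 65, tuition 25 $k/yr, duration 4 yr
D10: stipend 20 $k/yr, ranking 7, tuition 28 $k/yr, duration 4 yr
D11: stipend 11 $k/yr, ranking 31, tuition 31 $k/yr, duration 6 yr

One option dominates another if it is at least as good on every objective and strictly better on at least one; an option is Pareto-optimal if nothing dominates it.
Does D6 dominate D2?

D6 vs D2: D6 is worse on stipend (15 vs 40), so it does not dominate D2.

No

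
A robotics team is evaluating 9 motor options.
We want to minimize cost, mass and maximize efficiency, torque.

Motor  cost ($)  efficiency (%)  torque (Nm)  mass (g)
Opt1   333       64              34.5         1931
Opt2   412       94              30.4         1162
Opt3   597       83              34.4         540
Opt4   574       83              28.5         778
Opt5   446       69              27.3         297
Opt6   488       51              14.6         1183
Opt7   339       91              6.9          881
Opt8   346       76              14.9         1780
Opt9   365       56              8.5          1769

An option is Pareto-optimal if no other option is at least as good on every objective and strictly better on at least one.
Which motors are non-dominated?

Opt1, Opt2, Opt3, Opt4, Opt5, Opt7, Opt8, Opt9

Opt1: not dominated (best cost).
Opt2: not dominated (best efficiency).
Opt3: not dominated.
Opt4: not dominated.
Opt5: not dominated (best mass).
Opt6: dominated by Opt2 (cost 412≤488, efficiency 94≥51, torque 30.4≥14.6, mass 1162≤1183).
Opt7: not dominated.
Opt8: not dominated.
Opt9: not dominated.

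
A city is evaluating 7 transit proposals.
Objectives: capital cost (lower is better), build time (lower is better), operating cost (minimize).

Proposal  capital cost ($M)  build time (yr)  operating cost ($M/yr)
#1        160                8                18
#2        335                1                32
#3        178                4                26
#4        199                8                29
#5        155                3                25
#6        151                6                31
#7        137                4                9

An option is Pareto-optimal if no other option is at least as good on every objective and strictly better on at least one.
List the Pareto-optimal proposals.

#2, #5, #7

#1: dominated by #7 (capital cost 137≤160, build time 4≤8, operating cost 9≤18).
#2: not dominated (best build time).
#3: dominated by #5 (capital cost 155≤178, build time 3≤4, operating cost 25≤26).
#4: dominated by #1 (capital cost 160≤199, build time 8≤8, operating cost 18≤29).
#5: not dominated.
#6: dominated by #7 (capital cost 137≤151, build time 4≤6, operating cost 9≤31).
#7: not dominated (best capital cost).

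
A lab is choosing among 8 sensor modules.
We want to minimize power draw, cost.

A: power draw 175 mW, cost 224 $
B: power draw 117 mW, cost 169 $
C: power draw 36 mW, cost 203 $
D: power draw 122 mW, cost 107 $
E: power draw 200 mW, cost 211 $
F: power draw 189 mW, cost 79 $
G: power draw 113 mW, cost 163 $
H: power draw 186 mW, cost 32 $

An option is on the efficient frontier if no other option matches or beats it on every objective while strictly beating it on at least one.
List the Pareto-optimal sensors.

C, D, G, H

A: dominated by B (power draw 117≤175, cost 169≤224).
B: dominated by G (power draw 113≤117, cost 163≤169).
C: not dominated (best power draw).
D: not dominated.
E: dominated by B (power draw 117≤200, cost 169≤211).
F: dominated by H (power draw 186≤189, cost 32≤79).
G: not dominated.
H: not dominated (best cost).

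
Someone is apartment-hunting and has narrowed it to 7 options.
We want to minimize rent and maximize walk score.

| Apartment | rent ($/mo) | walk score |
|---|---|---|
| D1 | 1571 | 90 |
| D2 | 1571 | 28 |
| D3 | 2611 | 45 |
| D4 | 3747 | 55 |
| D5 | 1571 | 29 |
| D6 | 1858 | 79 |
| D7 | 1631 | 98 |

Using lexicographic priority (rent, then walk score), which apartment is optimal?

D1

First minimize rent: best is 1571, kept {D1, D2, D5}.
Then maximize walk score: best is 90, kept {D1}.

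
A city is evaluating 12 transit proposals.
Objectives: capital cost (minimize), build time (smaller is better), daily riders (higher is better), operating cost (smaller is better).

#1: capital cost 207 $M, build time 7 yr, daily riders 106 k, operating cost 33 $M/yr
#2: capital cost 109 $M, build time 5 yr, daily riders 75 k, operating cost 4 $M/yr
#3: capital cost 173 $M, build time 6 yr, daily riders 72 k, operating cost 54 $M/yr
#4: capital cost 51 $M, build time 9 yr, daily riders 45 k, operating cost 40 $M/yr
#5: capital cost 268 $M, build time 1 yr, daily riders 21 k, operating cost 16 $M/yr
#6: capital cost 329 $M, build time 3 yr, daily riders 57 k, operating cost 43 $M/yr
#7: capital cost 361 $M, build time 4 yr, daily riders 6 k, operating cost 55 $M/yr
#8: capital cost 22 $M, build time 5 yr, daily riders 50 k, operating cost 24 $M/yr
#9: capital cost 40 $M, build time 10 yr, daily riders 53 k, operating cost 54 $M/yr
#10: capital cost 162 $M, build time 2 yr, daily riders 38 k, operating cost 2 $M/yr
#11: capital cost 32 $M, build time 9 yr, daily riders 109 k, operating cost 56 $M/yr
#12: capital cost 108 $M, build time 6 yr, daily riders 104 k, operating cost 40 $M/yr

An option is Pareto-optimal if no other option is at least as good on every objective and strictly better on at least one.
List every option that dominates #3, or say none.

#2, #12

#2: capital cost 109≤173, build time 5≤6, daily riders 75≥72, operating cost 4≤54 — dominates #3.
#12: capital cost 108≤173, build time 6≤6, daily riders 104≥72, operating cost 40≤54 — dominates #3.
Others (#1, #4, #5, #6, #7, #8, #9, #10, #11) are each worse than #3 on at least one objective.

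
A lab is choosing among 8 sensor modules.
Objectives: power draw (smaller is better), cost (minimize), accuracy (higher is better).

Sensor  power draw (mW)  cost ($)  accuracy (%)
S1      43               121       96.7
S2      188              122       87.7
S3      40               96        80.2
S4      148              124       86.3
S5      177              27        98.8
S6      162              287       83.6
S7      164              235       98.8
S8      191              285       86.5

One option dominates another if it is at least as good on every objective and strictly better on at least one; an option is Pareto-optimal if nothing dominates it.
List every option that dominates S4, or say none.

S1

S1: power draw 43≤148, cost 121≤124, accuracy 96.7≥86.3 — dominates S4.
Others (S2, S3, S5, S6, S7, S8) are each worse than S4 on at least one objective.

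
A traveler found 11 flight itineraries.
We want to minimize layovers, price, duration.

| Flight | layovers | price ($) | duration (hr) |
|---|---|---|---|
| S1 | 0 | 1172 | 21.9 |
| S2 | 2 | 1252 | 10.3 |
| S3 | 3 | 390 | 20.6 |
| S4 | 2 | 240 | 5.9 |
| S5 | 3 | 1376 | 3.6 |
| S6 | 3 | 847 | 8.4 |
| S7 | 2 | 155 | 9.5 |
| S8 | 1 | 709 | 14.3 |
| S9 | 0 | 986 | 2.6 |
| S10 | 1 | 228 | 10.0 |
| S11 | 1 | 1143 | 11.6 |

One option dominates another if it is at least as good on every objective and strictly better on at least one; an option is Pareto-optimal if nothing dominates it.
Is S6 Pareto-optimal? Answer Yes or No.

No

S4 vs S6: layovers 2≤3, price 240≤847, duration 5.9≤8.4 — S4 is at least as good on every objective and strictly better on at least one, so S4 dominates S6.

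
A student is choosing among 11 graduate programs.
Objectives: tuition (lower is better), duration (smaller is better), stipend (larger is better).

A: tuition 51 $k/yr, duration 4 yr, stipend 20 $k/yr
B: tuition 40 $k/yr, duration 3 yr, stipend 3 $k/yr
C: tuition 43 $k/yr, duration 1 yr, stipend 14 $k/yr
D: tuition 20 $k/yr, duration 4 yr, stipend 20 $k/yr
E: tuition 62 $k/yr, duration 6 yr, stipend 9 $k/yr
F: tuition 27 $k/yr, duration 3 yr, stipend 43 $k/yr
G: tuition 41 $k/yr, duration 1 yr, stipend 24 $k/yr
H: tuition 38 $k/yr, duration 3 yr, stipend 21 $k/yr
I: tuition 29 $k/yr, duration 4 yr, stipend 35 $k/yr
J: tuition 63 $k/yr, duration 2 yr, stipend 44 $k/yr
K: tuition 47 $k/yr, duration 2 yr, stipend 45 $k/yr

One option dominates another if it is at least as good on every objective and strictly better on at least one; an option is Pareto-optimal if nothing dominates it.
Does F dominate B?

Yes

F vs B: tuition 27≤40, duration 3≤3, stipend 43≥3 — F is at least as good on every objective with at least one strict improvement.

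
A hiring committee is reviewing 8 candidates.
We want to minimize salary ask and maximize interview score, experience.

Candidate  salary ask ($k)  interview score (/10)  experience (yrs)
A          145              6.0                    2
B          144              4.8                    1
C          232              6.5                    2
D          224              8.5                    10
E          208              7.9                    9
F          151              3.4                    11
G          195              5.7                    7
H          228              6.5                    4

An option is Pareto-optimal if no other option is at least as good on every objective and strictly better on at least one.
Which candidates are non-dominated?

A: not dominated.
B: not dominated (best salary ask).
C: dominated by D (salary ask 224≤232, interview score 8.5≥6.5, experience 10≥2).
D: not dominated (best interview score).
E: not dominated.
F: not dominated (best experience).
G: not dominated.
H: dominated by D (salary ask 224≤228, interview score 8.5≥6.5, experience 10≥4).

A, B, D, E, F, G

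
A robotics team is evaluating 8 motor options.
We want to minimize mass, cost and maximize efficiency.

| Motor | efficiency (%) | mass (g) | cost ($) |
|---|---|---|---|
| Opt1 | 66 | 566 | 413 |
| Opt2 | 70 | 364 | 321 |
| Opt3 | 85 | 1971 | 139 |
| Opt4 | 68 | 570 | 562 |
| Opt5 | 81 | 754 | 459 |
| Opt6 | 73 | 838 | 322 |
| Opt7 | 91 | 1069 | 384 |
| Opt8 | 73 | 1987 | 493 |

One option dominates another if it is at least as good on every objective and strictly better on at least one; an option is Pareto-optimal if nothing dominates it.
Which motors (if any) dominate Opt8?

Opt3, Opt5, Opt6, Opt7

Opt3: efficiency 85≥73, mass 1971≤1987, cost 139≤493 — dominates Opt8.
Opt5: efficiency 81≥73, mass 754≤1987, cost 459≤493 — dominates Opt8.
Opt6: efficiency 73≥73, mass 838≤1987, cost 322≤493 — dominates Opt8.
Opt7: efficiency 91≥73, mass 1069≤1987, cost 384≤493 — dominates Opt8.
Others (Opt1, Opt2, Opt4) are each worse than Opt8 on at least one objective.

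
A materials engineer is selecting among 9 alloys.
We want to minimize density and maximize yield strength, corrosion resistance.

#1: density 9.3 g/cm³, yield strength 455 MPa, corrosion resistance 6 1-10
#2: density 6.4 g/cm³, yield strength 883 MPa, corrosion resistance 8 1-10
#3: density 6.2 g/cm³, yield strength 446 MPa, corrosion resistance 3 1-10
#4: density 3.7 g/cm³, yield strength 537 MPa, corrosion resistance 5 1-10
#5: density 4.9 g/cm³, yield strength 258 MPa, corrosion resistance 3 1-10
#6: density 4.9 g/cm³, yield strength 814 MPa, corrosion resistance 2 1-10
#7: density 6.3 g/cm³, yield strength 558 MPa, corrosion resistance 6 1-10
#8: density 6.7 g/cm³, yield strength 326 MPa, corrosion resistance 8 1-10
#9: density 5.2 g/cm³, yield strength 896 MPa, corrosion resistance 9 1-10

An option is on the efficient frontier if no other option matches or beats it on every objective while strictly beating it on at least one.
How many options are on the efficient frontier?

#1: dominated by #2 (density 6.4≤9.3, yield strength 883≥455, corrosion resistance 8≥6).
#2: dominated by #9 (density 5.2≤6.4, yield strength 896≥883, corrosion resistance 9≥8).
#3: dominated by #4 (density 3.7≤6.2, yield strength 537≥446, corrosion resistance 5≥3).
#4: not dominated (best density).
#5: dominated by #4 (density 3.7≤4.9, yield strength 537≥258, corrosion resistance 5≥3).
#6: not dominated.
#7: dominated by #9 (density 5.2≤6.3, yield strength 896≥558, corrosion resistance 9≥6).
#8: dominated by #2 (density 6.4≤6.7, yield strength 883≥326, corrosion resistance 8≥8).
#9: not dominated (best yield strength).
Pareto-optimal: #4, #6, #9 → 3.

3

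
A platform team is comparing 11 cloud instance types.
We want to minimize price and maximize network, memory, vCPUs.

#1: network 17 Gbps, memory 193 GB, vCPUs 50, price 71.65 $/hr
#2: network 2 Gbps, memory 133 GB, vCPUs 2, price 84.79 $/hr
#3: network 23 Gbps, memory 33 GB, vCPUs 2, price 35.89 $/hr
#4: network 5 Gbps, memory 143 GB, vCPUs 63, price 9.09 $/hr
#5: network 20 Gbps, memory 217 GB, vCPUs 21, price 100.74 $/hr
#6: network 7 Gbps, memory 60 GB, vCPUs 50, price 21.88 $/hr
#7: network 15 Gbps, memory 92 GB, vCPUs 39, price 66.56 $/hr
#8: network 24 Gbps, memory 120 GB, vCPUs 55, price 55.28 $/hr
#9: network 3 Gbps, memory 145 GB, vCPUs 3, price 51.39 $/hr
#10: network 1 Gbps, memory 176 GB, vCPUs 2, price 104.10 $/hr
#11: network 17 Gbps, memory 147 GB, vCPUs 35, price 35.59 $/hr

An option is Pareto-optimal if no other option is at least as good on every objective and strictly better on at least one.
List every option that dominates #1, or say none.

#2: worse on network (2 vs 17).
#3: worse on memory (33 vs 193).
#4: worse on network (5 vs 17).
#5: worse on vCPUs (21 vs 50).
#6: worse on network (7 vs 17).
#7: worse on network (15 vs 17).
#8: worse on memory (120 vs 193).
#9: worse on network (3 vs 17).
#10: worse on network (1 vs 17).
#11: worse on memory (147 vs 193).
No option dominates #1.

none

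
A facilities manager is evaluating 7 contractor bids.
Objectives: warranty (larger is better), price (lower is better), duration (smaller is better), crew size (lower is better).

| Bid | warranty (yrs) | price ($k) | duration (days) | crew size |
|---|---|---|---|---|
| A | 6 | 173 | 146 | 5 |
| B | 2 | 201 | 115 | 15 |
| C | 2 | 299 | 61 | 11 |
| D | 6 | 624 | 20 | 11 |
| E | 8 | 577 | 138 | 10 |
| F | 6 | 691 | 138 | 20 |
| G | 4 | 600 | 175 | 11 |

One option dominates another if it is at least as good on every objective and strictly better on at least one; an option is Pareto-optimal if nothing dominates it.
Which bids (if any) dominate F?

D, E

D: warranty 6≥6, price 624≤691, duration 20≤138, crew size 11≤20 — dominates F.
E: warranty 8≥6, price 577≤691, duration 138≤138, crew size 10≤20 — dominates F.
Others (A, B, C, G) are each worse than F on at least one objective.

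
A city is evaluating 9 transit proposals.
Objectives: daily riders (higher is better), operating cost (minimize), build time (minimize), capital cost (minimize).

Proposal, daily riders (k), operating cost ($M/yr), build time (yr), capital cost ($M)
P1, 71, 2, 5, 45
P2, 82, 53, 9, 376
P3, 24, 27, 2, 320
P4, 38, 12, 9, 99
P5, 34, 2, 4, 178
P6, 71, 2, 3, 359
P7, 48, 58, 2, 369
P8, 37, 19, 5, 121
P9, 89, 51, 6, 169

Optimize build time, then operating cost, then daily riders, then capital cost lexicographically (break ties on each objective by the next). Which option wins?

First minimize build time: best is 2, kept {P3, P7}.
Then minimize operating cost: best is 27, kept {P3}.

P3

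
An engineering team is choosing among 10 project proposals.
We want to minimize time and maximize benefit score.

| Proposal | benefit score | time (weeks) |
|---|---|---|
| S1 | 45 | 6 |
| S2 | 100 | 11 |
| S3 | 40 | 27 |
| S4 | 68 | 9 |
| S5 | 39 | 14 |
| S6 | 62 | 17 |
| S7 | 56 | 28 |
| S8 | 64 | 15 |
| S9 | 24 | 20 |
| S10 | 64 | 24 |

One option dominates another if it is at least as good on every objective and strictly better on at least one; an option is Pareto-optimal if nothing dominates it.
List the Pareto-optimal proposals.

S1, S2, S4

S1: not dominated (best time).
S2: not dominated (best benefit score).
S3: dominated by S1 (benefit score 45≥40, time 6≤27).
S4: not dominated.
S5: dominated by S1 (benefit score 45≥39, time 6≤14).
S6: dominated by S2 (benefit score 100≥62, time 11≤17).
S7: dominated by S2 (benefit score 100≥56, time 11≤28).
S8: dominated by S2 (benefit score 100≥64, time 11≤15).
S9: dominated by S1 (benefit score 45≥24, time 6≤20).
S10: dominated by S2 (benefit score 100≥64, time 11≤24).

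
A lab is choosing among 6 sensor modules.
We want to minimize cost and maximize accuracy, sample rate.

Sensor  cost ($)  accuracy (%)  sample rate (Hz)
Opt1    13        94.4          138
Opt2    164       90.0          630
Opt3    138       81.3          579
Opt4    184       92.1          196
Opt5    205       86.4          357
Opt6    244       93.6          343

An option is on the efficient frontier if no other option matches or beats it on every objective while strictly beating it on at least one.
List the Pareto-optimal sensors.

Opt1, Opt2, Opt3, Opt4, Opt6

Opt1: not dominated (best cost).
Opt2: not dominated (best sample rate).
Opt3: not dominated.
Opt4: not dominated.
Opt5: dominated by Opt2 (cost 164≤205, accuracy 90.0≥86.4, sample rate 630≥357).
Opt6: not dominated.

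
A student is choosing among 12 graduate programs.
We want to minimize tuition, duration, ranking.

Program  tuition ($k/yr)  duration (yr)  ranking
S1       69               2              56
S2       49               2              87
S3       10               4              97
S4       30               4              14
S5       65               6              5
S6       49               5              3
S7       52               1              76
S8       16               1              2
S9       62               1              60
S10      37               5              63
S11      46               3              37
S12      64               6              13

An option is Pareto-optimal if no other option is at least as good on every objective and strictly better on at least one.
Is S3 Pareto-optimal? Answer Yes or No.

Yes

S1: worse on tuition (69 vs 10).
S2: worse on tuition (49 vs 10).
S4: worse on tuition (30 vs 10).
S5: worse on tuition (65 vs 10).
S6: worse on tuition (49 vs 10).
S7: worse on tuition (52 vs 10).
S8: worse on tuition (16 vs 10).
S9: worse on tuition (62 vs 10).
S10: worse on tuition (37 vs 10).
S11: worse on tuition (46 vs 10).
S12: worse on tuition (64 vs 10).
No option is at least as good as S3 on every objective and strictly better on one.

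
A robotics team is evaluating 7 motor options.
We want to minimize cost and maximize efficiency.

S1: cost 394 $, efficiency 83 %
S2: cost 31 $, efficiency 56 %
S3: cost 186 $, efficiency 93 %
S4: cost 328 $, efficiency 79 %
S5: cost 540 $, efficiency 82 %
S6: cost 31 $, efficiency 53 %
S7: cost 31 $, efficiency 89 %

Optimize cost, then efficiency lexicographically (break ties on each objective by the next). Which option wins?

First minimize cost: best is 31, kept {S2, S6, S7}.
Then maximize efficiency: best is 89, kept {S7}.

S7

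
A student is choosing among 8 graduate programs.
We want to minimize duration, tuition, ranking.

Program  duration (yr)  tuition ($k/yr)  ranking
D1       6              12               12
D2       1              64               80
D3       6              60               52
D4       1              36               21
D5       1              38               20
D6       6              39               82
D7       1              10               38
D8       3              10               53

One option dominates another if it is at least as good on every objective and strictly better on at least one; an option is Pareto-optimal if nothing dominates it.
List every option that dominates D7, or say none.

D1: worse on duration (6 vs 1).
D2: worse on tuition (64 vs 10).
D3: worse on duration (6 vs 1).
D4: worse on tuition (36 vs 10).
D5: worse on tuition (38 vs 10).
D6: worse on duration (6 vs 1).
D8: worse on duration (3 vs 1).
No option dominates D7.

none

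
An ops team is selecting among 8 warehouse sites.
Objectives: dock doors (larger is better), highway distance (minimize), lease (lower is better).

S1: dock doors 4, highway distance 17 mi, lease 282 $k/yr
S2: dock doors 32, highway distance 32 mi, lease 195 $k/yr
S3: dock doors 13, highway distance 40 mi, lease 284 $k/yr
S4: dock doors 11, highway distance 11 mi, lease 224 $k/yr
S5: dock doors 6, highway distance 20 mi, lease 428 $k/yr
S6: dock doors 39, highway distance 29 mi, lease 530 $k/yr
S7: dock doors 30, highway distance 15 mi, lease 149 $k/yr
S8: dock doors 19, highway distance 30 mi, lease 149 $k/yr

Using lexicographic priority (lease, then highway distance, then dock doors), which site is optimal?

First minimize lease: best is 149, kept {S7, S8}.
Then minimize highway distance: best is 15, kept {S7}.

S7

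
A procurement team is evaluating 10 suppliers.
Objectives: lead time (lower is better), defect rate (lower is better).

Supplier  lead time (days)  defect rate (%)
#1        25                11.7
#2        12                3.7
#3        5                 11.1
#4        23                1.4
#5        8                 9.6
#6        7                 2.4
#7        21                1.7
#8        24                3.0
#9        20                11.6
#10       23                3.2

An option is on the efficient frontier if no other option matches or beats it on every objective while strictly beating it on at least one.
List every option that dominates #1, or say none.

#2: lead time 12≤25, defect rate 3.7≤11.7 — dominates #1.
#3: lead time 5≤25, defect rate 11.1≤11.7 — dominates #1.
#4: lead time 23≤25, defect rate 1.4≤11.7 — dominates #1.
#5: lead time 8≤25, defect rate 9.6≤11.7 — dominates #1.
#6: lead time 7≤25, defect rate 2.4≤11.7 — dominates #1.
#7: lead time 21≤25, defect rate 1.7≤11.7 — dominates #1.
#8: lead time 24≤25, defect rate 3.0≤11.7 — dominates #1.
#9: lead time 20≤25, defect rate 11.6≤11.7 — dominates #1.
#10: lead time 23≤25, defect rate 3.2≤11.7 — dominates #1.

#2, #3, #4, #5, #6, #7, #8, #9, #10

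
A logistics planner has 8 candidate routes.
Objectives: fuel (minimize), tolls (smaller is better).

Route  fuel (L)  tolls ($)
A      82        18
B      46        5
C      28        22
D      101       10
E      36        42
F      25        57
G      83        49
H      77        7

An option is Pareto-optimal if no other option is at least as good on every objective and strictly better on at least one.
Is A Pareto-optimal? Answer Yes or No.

No

B vs A: fuel 46≤82, tolls 5≤18 — B is at least as good on every objective and strictly better on at least one, so B dominates A.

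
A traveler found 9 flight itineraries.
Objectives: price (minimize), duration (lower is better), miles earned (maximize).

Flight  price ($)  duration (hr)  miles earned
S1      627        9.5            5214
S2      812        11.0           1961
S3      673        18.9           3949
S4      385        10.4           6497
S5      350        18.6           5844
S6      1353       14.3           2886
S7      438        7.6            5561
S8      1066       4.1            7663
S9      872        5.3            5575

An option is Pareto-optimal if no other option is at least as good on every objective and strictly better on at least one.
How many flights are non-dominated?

5

S1: dominated by S7 (price 438≤627, duration 7.6≤9.5, miles earned 5561≥5214).
S2: dominated by S1 (price 627≤812, duration 9.5≤11.0, miles earned 5214≥1961).
S3: dominated by S1 (price 627≤673, duration 9.5≤18.9, miles earned 5214≥3949).
S4: not dominated.
S5: not dominated (best price).
S6: dominated by S1 (price 627≤1353, duration 9.5≤14.3, miles earned 5214≥2886).
S7: not dominated.
S8: not dominated (best duration).
S9: not dominated.
Pareto-optimal: S4, S5, S7, S8, S9 → 5.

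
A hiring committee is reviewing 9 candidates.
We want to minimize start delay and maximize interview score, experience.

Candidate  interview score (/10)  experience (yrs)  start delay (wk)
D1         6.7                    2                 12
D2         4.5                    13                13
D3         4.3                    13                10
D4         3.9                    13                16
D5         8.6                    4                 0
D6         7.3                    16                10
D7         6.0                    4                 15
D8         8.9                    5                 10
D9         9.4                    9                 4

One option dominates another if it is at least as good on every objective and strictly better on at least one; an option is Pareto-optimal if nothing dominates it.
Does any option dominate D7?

D5 vs D7: interview score 8.6≥6.0, experience 4≥4, start delay 0≤15 — D5 is at least as good on every objective and strictly better on at least one, so D5 dominates D7.

Yes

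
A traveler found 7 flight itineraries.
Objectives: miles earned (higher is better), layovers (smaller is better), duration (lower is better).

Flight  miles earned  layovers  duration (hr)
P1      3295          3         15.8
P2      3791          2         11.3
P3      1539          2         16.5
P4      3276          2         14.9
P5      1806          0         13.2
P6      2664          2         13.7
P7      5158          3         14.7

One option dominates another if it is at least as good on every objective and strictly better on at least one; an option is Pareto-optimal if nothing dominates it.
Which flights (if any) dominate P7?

none

P1: worse on miles earned (3295 vs 5158).
P2: worse on miles earned (3791 vs 5158).
P3: worse on miles earned (1539 vs 5158).
P4: worse on miles earned (3276 vs 5158).
P5: worse on miles earned (1806 vs 5158).
P6: worse on miles earned (2664 vs 5158).
No option dominates P7.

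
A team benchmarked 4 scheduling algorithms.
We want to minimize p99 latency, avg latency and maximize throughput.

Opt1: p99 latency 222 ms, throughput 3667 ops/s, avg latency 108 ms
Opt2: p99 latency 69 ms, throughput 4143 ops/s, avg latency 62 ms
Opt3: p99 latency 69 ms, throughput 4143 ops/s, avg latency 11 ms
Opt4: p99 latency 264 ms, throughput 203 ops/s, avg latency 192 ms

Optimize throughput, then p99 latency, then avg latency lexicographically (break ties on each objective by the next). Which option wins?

First maximize throughput: best is 4143, kept {Opt2, Opt3}.
Then minimize p99 latency: best is 69, kept {Opt2, Opt3}.
Then minimize avg latency: best is 11, kept {Opt3}.

Opt3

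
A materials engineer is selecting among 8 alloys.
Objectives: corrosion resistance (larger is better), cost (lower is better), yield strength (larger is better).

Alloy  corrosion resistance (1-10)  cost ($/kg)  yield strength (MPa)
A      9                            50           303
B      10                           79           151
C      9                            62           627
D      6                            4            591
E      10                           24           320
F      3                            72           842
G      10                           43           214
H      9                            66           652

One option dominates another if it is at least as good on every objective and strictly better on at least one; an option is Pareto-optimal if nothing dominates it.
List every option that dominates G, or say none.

E: corrosion resistance 10≥10, cost 24≤43, yield strength 320≥214 — dominates G.
Others (A, B, C, D, F, H) are each worse than G on at least one objective.

E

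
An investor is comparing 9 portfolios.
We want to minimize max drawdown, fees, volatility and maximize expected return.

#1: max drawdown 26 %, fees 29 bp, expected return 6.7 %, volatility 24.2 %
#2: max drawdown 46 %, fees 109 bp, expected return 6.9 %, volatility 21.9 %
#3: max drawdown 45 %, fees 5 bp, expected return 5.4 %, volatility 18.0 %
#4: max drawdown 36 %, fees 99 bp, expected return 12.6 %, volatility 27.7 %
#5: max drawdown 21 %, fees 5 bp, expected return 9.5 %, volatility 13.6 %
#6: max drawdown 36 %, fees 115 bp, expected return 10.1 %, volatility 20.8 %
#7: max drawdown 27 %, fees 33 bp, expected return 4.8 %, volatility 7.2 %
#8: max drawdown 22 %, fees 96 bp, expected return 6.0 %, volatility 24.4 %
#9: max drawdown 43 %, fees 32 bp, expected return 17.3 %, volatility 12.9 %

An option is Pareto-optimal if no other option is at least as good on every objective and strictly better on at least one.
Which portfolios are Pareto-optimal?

#1: dominated by #5 (max drawdown 21≤26, fees 5≤29, expected return 9.5≥6.7, volatility 13.6≤24.2).
#2: dominated by #5 (max drawdown 21≤46, fees 5≤109, expected return 9.5≥6.9, volatility 13.6≤21.9).
#3: dominated by #5 (max drawdown 21≤45, fees 5≤5, expected return 9.5≥5.4, volatility 13.6≤18.0).
#4: not dominated.
#5: not dominated (best max drawdown).
#6: not dominated.
#7: not dominated (best volatility).
#8: dominated by #5 (max drawdown 21≤22, fees 5≤96, expected return 9.5≥6.0, volatility 13.6≤24.4).
#9: not dominated (best expected return).

#4, #5, #6, #7, #9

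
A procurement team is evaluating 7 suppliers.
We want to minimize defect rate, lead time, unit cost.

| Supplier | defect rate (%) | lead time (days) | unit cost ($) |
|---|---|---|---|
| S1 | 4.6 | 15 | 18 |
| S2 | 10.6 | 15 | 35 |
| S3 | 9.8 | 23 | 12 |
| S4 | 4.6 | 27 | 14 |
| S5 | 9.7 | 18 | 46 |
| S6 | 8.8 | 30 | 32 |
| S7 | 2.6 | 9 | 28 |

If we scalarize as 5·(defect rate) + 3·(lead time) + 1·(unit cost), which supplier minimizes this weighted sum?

S7

S1: 5·4.6 + 3·15 + 1·18 = 86.0
S2: 5·10.6 + 3·15 + 1·35 = 133.0
S3: 5·9.8 + 3·23 + 1·12 = 130.0
S4: 5·4.6 + 3·27 + 1·14 = 118.0
S5: 5·9.7 + 3·18 + 1·46 = 148.5
S6: 5·8.8 + 3·30 + 1·32 = 166.0
S7: 5·2.6 + 3·9 + 1·28 = 68.0
Lowest: S7 at 68.0.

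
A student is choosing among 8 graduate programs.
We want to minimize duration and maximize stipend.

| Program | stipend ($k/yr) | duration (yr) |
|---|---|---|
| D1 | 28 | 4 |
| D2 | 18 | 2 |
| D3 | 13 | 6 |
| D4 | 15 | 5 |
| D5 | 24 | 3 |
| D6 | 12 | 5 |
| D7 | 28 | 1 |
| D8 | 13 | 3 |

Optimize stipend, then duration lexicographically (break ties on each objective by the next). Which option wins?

First maximize stipend: best is 28, kept {D1, D7}.
Then minimize duration: best is 1, kept {D7}.

D7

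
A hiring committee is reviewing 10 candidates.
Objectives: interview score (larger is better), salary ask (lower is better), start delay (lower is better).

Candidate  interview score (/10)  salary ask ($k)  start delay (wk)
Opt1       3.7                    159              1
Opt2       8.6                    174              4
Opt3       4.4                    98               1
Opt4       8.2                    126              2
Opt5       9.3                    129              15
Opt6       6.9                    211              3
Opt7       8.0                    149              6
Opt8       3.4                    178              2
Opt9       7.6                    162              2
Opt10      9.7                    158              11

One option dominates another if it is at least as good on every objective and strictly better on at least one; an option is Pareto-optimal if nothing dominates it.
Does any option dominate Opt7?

Opt4 vs Opt7: interview score 8.2≥8.0, salary ask 126≤149, start delay 2≤6 — Opt4 is at least as good on every objective and strictly better on at least one, so Opt4 dominates Opt7.

Yes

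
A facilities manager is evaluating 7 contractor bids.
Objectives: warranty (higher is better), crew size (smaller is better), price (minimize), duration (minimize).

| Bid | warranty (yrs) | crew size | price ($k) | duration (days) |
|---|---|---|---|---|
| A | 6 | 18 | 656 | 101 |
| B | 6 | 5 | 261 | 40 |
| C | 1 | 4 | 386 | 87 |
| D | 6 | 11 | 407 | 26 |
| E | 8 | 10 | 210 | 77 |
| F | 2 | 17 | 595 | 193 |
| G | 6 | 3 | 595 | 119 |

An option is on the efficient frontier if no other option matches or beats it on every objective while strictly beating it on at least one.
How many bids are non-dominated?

A: dominated by B (warranty 6≥6, crew size 5≤18, price 261≤656, duration 40≤101).
B: not dominated.
C: not dominated.
D: not dominated (best duration).
E: not dominated (best warranty).
F: dominated by B (warranty 6≥2, crew size 5≤17, price 261≤595, duration 40≤193).
G: not dominated (best crew size).
Pareto-optimal: B, C, D, E, G → 5.

5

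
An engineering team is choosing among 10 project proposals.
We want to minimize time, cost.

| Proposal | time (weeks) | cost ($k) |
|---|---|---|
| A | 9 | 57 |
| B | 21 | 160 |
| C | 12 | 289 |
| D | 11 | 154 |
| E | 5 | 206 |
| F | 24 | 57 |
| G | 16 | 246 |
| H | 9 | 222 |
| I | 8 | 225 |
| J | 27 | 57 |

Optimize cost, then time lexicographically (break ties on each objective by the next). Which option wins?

First minimize cost: best is 57, kept {A, F, J}.
Then minimize time: best is 9, kept {A}.

A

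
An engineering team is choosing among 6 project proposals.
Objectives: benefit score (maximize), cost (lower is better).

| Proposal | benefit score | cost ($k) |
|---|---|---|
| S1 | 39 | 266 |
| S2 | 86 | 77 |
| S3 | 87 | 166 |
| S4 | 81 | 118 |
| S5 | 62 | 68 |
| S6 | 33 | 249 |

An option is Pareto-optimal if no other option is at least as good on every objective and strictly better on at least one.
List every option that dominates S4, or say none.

S2: benefit score 86≥81, cost 77≤118 — dominates S4.
Others (S1, S3, S5, S6) are each worse than S4 on at least one objective.

S2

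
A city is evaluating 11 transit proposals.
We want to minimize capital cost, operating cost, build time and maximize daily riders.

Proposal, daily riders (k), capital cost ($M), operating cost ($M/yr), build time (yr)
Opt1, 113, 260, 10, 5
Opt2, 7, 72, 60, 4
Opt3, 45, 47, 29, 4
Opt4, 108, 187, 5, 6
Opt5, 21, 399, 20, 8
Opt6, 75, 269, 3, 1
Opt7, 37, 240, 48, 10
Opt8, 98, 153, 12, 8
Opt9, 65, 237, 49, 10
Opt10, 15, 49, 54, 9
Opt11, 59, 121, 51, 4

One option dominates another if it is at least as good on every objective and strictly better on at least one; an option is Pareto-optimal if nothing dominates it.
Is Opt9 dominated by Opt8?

Yes

Opt8 vs Opt9: daily riders 98≥65, capital cost 153≤237, operating cost 12≤49, build time 8≤10 — Opt8 is at least as good on every objective with at least one strict improvement.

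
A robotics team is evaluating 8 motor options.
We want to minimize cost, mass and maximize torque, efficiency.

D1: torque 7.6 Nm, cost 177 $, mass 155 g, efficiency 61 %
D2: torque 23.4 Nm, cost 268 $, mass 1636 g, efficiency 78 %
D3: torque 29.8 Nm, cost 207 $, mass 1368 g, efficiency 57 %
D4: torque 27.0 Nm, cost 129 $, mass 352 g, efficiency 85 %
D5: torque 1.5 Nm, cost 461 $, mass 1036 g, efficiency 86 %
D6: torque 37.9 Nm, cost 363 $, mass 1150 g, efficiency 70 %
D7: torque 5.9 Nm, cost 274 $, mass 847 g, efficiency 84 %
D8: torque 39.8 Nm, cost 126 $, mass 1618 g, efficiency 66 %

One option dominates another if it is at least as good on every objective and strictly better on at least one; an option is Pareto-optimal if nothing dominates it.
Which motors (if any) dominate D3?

none

D1: worse on torque (7.6 vs 29.8).
D2: worse on torque (23.4 vs 29.8).
D4: worse on torque (27.0 vs 29.8).
D5: worse on torque (1.5 vs 29.8).
D6: worse on cost (363 vs 207).
D7: worse on torque (5.9 vs 29.8).
D8: worse on mass (1618 vs 1368).
No option dominates D3.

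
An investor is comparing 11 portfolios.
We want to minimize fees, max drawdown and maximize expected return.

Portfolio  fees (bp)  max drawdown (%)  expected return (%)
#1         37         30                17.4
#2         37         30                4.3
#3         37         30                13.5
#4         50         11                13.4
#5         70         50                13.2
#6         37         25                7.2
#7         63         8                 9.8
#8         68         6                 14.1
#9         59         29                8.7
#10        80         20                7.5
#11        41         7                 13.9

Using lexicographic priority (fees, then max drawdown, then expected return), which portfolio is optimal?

#6

First minimize fees: best is 37, kept {#1, #2, #3, #6}.
Then minimize max drawdown: best is 25, kept {#6}.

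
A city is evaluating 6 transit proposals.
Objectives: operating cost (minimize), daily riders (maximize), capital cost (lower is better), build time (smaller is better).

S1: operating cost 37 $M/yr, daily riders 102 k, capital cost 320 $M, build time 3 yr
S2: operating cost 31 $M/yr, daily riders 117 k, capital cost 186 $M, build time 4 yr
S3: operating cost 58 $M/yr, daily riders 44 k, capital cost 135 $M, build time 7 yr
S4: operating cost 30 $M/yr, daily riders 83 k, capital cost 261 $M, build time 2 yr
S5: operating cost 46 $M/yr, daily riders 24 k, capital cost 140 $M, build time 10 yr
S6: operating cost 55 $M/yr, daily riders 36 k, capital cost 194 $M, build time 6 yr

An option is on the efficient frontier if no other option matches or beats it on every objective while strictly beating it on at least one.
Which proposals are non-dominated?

S1: not dominated.
S2: not dominated (best daily riders).
S3: not dominated (best capital cost).
S4: not dominated (best operating cost).
S5: not dominated.
S6: dominated by S2 (operating cost 31≤55, daily riders 117≥36, capital cost 186≤194, build time 4≤6).

S1, S2, S3, S4, S5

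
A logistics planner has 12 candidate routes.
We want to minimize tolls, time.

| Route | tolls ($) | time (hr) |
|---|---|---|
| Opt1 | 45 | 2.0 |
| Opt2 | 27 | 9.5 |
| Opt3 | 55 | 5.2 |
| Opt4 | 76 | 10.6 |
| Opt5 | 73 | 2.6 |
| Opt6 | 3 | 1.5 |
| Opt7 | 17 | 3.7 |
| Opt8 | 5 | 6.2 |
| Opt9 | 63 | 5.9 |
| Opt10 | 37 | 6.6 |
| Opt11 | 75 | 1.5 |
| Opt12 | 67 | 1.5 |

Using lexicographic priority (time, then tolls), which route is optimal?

First minimize time: best is 1.5, kept {Opt6, Opt11, Opt12}.
Then minimize tolls: best is 3, kept {Opt6}.

Opt6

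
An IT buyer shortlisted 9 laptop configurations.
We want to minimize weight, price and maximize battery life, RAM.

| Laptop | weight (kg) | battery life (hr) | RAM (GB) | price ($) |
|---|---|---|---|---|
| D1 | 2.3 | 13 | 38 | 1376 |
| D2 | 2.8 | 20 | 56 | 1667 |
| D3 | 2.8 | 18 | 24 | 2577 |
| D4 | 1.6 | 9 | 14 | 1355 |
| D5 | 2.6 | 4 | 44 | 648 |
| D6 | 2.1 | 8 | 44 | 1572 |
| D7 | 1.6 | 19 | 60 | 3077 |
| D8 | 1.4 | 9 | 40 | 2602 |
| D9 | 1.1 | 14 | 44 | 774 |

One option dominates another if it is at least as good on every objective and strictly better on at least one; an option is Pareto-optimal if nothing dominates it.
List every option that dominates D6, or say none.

D9

D9: weight 1.1≤2.1, battery life 14≥8, RAM 44≥44, price 774≤1572 — dominates D6.
Others (D1, D2, D3, D4, D5, D7, D8) are each worse than D6 on at least one objective.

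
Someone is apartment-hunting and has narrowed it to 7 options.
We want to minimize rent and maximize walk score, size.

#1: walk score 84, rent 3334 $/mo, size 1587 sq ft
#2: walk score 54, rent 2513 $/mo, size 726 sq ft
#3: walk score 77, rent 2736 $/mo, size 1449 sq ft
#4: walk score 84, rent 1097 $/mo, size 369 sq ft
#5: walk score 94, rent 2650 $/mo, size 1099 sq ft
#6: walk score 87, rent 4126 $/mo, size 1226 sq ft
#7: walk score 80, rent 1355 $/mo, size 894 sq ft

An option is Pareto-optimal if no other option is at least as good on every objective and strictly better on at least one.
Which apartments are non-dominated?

#1, #3, #4, #5, #6, #7

#1: not dominated (best size).
#2: dominated by #7 (walk score 80≥54, rent 1355≤2513, size 894≥726).
#3: not dominated.
#4: not dominated (best rent).
#5: not dominated (best walk score).
#6: not dominated.
#7: not dominated.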